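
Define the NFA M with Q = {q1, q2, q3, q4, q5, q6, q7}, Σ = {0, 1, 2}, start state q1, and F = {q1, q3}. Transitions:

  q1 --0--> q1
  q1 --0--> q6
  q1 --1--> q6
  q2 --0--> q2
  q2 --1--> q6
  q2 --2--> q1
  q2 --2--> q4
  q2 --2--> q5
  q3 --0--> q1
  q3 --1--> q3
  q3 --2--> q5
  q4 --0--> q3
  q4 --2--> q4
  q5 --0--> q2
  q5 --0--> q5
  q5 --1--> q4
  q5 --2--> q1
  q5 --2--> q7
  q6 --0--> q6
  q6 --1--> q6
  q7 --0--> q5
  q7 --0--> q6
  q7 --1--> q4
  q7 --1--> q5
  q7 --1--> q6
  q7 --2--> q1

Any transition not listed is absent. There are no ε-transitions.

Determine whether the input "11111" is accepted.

No

Start in {q1}.
Read '1': {q1} → {q6}.
Read '1': {q6} → {q6}.
Read '1': {q6} → {q6}.
Read '1': {q6} → {q6}.
Read '1': {q6} → {q6}.
The final set {q6} contains no accepting state.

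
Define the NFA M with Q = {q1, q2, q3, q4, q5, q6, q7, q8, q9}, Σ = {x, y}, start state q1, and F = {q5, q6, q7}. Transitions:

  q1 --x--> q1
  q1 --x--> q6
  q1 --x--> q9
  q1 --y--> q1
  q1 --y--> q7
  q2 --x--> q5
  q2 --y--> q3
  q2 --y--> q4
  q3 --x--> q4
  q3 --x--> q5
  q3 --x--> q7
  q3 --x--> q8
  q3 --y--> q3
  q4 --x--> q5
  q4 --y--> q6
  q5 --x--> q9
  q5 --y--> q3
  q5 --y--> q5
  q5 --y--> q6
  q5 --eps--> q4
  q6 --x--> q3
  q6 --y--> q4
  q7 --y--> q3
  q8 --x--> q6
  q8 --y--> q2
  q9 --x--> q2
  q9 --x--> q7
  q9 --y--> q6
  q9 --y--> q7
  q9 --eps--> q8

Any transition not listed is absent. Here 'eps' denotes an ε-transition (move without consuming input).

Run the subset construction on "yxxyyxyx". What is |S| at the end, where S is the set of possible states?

8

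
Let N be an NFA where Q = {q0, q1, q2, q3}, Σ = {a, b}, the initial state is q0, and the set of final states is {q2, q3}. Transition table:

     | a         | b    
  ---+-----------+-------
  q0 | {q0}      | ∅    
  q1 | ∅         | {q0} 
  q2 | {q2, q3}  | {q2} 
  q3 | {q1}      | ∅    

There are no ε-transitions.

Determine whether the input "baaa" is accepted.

No

Start in {q0}.
Read 'b': q0→∅; now ∅.
The set is empty and remains empty for the remaining 3 symbols.
The final set ∅ contains no accepting state.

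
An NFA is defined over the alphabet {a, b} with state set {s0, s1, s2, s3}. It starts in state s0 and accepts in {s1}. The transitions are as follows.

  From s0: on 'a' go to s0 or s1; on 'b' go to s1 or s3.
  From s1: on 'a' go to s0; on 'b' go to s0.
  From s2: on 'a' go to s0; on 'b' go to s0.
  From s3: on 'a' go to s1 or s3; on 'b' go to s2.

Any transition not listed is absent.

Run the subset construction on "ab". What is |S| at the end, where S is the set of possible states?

3

Start in {s0}.
Read 'a': s0→{s0, s1}; now {s0, s1}.
Read 'b': s0→{s1, s3}, s1→{s0}; now {s0, s1, s3}.
That set has 3 states.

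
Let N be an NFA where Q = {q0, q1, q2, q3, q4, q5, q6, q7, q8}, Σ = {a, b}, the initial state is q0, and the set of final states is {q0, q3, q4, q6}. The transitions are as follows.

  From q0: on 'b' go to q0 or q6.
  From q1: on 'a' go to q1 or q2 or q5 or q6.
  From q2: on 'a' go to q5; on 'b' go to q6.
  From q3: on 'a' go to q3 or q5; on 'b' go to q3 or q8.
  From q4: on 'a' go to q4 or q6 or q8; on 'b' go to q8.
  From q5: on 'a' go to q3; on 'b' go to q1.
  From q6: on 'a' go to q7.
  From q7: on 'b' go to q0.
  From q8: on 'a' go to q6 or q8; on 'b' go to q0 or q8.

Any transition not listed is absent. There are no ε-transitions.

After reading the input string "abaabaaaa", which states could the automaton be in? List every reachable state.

∅

Start in {q0}.
Read 'a': q0→∅; now ∅.
The set is empty and remains empty for the remaining 8 symbols.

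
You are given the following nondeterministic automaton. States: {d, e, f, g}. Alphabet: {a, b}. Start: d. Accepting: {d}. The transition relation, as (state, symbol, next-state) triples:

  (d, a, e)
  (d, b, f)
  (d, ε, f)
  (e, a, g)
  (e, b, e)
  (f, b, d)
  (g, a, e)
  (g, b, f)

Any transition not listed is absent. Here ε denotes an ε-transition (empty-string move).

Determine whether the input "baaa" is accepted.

Start: ε-closure({d}) = {d, f}.
Read 'b': d→{f}, f→{d}; now {d, f}.
Read 'a': d→{e}, f→∅; now {e}.
Read 'a': e→{g}; now {g}.
Read 'a': g→{e}; now {e}.
The final set {e} contains no accepting state.

No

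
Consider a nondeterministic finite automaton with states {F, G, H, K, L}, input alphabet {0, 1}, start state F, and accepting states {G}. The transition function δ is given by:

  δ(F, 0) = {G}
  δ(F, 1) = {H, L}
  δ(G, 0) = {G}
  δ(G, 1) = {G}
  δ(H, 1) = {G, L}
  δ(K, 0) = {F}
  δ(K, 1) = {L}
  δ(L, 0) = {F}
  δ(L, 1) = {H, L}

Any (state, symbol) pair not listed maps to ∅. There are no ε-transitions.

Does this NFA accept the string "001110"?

Yes

Start in {F}.
Read '0': F→{G}; now {G}.
Read '0': G→{G}; now {G}.
Read '1': G→{G}; now {G}.
Read '1': G→{G}; now {G}.
Read '1': G→{G}; now {G}.
Read '0': G→{G}; now {G}.
The final set {G} contains the accepting state G.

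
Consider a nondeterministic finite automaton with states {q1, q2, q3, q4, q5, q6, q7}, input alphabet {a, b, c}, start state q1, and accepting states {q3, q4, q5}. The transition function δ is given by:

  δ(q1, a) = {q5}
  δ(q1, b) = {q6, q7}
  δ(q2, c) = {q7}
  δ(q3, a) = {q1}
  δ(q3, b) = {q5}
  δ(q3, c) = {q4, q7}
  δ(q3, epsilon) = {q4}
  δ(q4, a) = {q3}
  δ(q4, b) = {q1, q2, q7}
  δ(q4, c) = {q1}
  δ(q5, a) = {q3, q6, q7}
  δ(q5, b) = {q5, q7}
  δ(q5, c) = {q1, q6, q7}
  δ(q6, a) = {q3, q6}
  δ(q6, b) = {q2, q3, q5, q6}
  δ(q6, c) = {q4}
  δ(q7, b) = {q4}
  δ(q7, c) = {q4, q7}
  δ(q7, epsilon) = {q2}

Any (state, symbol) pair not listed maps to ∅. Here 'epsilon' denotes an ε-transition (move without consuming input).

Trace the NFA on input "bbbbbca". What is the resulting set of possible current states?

{q3, q4, q5, q6}

Start in {q1}.
Read 'b': q1→{q6, q7}; union {q6, q7}; ε-closure = {q2, q6, q7}.
Read 'b': q2→∅, q6→{q2, q3, q5, q6}, q7→{q4}; now {q2, q3, q4, q5, q6}.
Read 'b': q2→∅, q3→{q5}, q4→{q1, q2, q7}, q5→{q5, q7}, q6→{q2, q3, q5, q6}; union {q1, q2, q3, q5, q6, q7}; ε-closure = {q1, q2, q3, q4, q5, q6, q7}.
Read 'b': q1→{q6, q7}, q2→∅, q3→{q5}, q4→{q1, q2, q7}, q5→{q5, q7}, q6→{q2, q3, q5, q6}, q7→{q4}; now {q1, q2, q3, q4, q5, q6, q7}.
Read 'b': q1→{q6, q7}, q2→∅, q3→{q5}, q4→{q1, q2, q7}, q5→{q5, q7}, q6→{q2, q3, q5, q6}, q7→{q4}; now {q1, q2, q3, q4, q5, q6, q7}.
Read 'c': q1→∅, q2→{q7}, q3→{q4, q7}, q4→{q1}, q5→{q1, q6, q7}, q6→{q4}, q7→{q4, q7}; union {q1, q4, q6, q7}; ε-closure = {q1, q2, q4, q6, q7}.
Read 'a': q1→{q5}, q2→∅, q4→{q3}, q6→{q3, q6}, q7→∅; union {q3, q5, q6}; ε-closure = {q3, q4, q5, q6}.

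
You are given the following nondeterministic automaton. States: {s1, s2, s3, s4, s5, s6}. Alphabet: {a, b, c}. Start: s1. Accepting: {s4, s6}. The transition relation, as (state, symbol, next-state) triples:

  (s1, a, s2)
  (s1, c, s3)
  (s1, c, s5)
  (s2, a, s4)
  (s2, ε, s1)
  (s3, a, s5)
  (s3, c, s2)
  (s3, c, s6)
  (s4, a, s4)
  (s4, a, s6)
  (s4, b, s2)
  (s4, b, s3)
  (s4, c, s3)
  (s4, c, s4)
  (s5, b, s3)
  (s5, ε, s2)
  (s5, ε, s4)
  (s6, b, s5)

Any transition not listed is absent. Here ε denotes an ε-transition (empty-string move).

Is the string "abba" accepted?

No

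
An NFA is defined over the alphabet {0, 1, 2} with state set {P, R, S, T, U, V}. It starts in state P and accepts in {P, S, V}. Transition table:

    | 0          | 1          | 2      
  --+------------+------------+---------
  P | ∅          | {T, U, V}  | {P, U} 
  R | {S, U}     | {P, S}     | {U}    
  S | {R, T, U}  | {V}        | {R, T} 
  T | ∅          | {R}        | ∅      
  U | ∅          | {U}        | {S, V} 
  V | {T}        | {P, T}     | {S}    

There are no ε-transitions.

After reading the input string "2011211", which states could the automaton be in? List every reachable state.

Start in {P}.
Read '2': P→{P, U}; now {P, U}.
Read '0': P→∅, U→∅; now ∅.
The set is empty and remains empty for the remaining 5 symbols.

∅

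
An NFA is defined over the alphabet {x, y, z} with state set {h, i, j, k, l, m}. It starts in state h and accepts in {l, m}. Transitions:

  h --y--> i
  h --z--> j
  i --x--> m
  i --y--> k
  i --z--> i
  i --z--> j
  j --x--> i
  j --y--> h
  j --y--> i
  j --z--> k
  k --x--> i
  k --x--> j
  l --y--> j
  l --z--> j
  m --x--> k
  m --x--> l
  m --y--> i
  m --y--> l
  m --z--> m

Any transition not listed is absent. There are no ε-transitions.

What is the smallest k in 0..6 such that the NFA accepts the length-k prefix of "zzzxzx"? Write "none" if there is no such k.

none

Start in {h}.
Read 'z': {h} → {j}.
Read 'z': {j} → {k}.
Read 'z': {k} → ∅.
The set is empty and remains empty for the remaining 3 symbols.
No reachable set along the way intersects F.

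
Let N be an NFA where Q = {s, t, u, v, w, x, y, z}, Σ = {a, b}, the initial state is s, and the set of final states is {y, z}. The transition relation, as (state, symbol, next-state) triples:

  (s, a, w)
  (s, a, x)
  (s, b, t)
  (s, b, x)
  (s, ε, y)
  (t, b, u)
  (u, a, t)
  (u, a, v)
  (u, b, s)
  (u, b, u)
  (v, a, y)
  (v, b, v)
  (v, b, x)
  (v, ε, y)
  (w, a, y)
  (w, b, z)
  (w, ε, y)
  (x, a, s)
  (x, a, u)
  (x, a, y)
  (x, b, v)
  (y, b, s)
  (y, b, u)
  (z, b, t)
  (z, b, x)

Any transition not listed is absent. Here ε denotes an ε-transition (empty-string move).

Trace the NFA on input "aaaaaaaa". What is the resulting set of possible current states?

{s, u, y}

Start: ε-closure({s}) = {s, y}.
Read 'a': {s, y} → {w, x, y}.
Read 'a': {w, x, y} → {s, u, y}.
Read 'a': {s, u, y} → {t, v, w, x, y}.
Read 'a': {t, v, w, x, y} → {s, u, y}.
Read 'a': {s, u, y} → {t, v, w, x, y}.
Read 'a': {t, v, w, x, y} → {s, u, y}.
Read 'a': {s, u, y} → {t, v, w, x, y}.
Read 'a': {t, v, w, x, y} → {s, u, y}.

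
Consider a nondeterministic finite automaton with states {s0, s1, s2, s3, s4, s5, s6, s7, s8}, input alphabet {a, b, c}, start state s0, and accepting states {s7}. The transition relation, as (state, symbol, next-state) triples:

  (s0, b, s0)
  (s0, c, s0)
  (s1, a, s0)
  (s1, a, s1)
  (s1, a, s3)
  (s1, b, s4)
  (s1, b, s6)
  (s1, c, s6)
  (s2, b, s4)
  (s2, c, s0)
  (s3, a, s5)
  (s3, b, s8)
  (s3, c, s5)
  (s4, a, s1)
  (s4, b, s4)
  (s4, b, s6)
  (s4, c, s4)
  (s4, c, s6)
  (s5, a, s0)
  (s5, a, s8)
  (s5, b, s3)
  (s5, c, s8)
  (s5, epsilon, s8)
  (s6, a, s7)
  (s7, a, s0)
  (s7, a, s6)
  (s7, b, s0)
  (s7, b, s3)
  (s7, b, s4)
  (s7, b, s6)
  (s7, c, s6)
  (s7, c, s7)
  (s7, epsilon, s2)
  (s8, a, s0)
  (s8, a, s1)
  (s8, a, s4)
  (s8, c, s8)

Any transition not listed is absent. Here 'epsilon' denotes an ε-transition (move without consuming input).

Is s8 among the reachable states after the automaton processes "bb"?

Start in {s0}.
Read 'b': s0→{s0}; now {s0}.
Read 'b': s0→{s0}; now {s0}.
State s8 is not in {s0}.

No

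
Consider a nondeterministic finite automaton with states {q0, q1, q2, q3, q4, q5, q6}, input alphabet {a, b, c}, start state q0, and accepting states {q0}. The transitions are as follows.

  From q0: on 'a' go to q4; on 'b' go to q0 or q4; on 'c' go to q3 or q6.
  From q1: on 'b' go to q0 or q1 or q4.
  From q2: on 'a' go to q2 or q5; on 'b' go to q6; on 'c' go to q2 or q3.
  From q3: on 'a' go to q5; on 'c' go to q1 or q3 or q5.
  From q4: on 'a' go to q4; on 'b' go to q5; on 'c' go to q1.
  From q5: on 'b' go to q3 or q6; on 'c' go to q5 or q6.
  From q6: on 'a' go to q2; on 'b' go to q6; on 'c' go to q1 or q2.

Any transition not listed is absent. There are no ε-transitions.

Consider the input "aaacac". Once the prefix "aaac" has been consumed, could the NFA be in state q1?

Yes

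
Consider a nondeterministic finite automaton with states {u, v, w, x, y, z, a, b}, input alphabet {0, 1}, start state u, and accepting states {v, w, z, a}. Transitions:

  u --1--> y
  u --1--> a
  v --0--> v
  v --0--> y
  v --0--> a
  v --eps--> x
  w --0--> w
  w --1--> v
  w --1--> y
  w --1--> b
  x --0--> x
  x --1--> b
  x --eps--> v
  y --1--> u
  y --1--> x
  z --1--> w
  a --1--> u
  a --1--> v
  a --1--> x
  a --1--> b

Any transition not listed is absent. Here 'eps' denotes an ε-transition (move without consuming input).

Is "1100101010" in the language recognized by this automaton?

Yes

Start in {u}.
Read '1': {u} → {y, a}.
Read '1': {y, a} → {u, v, x, b}.
Read '0': {u, v, x, b} → {v, x, y, a}.
Read '0': {v, x, y, a} → {v, x, y, a}.
Read '1': {v, x, y, a} → {u, v, x, b}.
Read '0': {u, v, x, b} → {v, x, y, a}.
Read '1': {v, x, y, a} → {u, v, x, b}.
Read '0': {u, v, x, b} → {v, x, y, a}.
Read '1': {v, x, y, a} → {u, v, x, b}.
Read '0': {u, v, x, b} → {v, x, y, a}.
The final set {v, x, y, a} contains the accepting states v, a.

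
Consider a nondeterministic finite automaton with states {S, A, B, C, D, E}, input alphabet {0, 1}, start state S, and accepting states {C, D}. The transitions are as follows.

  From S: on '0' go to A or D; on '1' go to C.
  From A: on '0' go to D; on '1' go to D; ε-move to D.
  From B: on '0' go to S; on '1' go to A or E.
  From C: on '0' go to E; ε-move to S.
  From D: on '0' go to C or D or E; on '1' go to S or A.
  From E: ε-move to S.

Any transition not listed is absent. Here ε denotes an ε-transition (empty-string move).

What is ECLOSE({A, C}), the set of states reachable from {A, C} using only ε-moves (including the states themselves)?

{S, A, C, D}

Begin with {A, C}.
ε-move A → D; add D.
ε-move C → S; add S.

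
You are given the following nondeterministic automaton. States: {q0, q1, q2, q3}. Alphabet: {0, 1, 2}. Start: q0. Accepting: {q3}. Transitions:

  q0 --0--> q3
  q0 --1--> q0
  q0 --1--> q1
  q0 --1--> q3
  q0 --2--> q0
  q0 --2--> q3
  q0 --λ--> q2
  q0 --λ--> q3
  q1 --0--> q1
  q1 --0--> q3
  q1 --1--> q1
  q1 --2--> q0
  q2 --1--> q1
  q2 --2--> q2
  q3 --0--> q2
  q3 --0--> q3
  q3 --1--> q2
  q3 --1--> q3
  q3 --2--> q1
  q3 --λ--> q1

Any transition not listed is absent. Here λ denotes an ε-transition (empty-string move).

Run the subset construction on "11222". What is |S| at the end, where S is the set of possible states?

4

Start: ε-closure({q0}) = {q0, q1, q2, q3}.
Read '1': q0→{q0, q1, q3}, q1→{q1}, q2→{q1}, q3→{q2, q3}; now {q0, q1, q2, q3}.
Read '1': q0→{q0, q1, q3}, q1→{q1}, q2→{q1}, q3→{q2, q3}; now {q0, q1, q2, q3}.
Read '2': q0→{q0, q3}, q1→{q0}, q2→{q2}, q3→{q1}; now {q0, q1, q2, q3}.
Read '2': q0→{q0, q3}, q1→{q0}, q2→{q2}, q3→{q1}; now {q0, q1, q2, q3}.
Read '2': q0→{q0, q3}, q1→{q0}, q2→{q2}, q3→{q1}; now {q0, q1, q2, q3}.
That set has 4 states.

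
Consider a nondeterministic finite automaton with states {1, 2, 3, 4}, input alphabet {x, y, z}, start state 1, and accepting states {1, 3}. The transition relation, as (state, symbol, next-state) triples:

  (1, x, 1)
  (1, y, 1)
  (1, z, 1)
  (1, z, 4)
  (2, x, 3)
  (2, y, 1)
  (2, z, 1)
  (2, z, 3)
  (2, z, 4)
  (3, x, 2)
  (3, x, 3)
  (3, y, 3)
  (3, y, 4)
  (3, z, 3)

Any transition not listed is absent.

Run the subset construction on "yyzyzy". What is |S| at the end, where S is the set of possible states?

1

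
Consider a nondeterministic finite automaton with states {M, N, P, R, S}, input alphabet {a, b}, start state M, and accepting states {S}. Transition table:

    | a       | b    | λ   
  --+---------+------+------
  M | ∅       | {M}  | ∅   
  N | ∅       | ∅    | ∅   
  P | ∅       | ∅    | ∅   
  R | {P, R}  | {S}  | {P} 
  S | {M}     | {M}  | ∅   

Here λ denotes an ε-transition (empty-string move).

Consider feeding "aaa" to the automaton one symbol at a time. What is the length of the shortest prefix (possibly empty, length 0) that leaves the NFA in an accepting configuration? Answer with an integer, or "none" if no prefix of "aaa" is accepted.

none

Start in {M}.
Read 'a': {M} → ∅.
The set is empty and remains empty for the remaining 2 symbols.
No reachable set along the way intersects F.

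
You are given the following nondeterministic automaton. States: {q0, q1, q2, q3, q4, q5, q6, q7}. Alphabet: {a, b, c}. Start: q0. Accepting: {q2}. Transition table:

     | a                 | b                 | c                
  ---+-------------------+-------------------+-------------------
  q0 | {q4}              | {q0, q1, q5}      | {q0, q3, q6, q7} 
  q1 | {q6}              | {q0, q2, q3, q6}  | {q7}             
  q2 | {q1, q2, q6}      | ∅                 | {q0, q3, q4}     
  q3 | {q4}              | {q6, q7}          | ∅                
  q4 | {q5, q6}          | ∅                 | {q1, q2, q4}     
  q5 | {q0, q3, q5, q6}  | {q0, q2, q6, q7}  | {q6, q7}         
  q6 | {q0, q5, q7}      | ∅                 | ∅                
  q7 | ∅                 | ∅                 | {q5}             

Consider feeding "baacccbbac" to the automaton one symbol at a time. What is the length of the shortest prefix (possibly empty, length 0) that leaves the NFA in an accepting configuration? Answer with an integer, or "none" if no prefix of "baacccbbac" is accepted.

4

Start in {q0}.
Read 'b': q0→{q0, q1, q5}; now {q0, q1, q5}.
Read 'a': q0→{q4}, q1→{q6}, q5→{q0, q3, q5, q6}; now {q0, q3, q4, q5, q6}.
Read 'a': q0→{q4}, q3→{q4}, q4→{q5, q6}, q5→{q0, q3, q5, q6}, q6→{q0, q5, q7}; now {q0, q3, q4, q5, q6, q7}.
Read 'c': q0→{q0, q3, q6, q7}, q3→∅, q4→{q1, q2, q4}, q5→{q6, q7}, q6→∅, q7→{q5}; now {q0, q1, q2, q3, q4, q5, q6, q7}.
None of the earlier sets intersect F, but {q0, q1, q2, q3, q4, q5, q6, q7} does.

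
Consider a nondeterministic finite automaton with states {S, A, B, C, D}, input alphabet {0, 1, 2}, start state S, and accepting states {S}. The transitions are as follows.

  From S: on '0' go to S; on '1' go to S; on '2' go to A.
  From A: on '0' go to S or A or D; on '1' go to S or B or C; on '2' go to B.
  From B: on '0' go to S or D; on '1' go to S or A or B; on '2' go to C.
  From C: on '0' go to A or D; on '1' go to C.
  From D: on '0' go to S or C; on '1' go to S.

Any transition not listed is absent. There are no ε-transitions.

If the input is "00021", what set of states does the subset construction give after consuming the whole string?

Start in {S}.
Read '0': {S} → {S}.
Read '0': {S} → {S}.
Read '0': {S} → {S}.
Read '2': {S} → {A}.
Read '1': {A} → {S, B, C}.

{S, B, C}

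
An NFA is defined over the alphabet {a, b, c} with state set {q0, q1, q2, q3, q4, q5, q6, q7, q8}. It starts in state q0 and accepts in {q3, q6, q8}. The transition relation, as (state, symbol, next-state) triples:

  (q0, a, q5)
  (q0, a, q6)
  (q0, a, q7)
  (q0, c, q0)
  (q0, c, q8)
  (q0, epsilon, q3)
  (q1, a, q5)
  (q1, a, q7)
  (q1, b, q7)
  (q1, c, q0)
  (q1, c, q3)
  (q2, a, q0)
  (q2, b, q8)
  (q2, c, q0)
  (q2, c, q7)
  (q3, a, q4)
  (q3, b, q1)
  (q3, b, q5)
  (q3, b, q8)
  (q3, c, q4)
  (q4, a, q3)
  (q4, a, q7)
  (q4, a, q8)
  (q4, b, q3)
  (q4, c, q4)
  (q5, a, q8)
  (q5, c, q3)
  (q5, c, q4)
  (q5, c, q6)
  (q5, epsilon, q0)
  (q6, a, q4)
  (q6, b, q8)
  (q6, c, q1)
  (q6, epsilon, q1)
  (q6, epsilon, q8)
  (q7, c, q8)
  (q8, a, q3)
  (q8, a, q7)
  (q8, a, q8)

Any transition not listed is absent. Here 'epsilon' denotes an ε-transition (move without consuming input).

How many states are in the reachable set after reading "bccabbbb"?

6

Start: ε-closure({q0}) = {q0, q3}.
Read 'b': q0→∅, q3→{q1, q5, q8}; union {q1, q5, q8}; ε-closure = {q0, q1, q3, q5, q8}.
Read 'c': q0→{q0, q8}, q1→{q0, q3}, q3→{q4}, q5→{q3, q4, q6}, q8→∅; union {q0, q3, q4, q6, q8}; ε-closure = {q0, q1, q3, q4, q6, q8}.
Read 'c': q0→{q0, q8}, q1→{q0, q3}, q3→{q4}, q4→{q4}, q6→{q1}, q8→∅; now {q0, q1, q3, q4, q8}.
Read 'a': q0→{q5, q6, q7}, q1→{q5, q7}, q3→{q4}, q4→{q3, q7, q8}, q8→{q3, q7, q8}; union {q3, q4, q5, q6, q7, q8}; ε-closure = {q0, q1, q3, q4, q5, q6, q7, q8}.
Read 'b': q0→∅, q1→{q7}, q3→{q1, q5, q8}, q4→{q3}, q5→∅, q6→{q8}, q7→∅, q8→∅; union {q1, q3, q5, q7, q8}; ε-closure = {q0, q1, q3, q5, q7, q8}.
Read 'b': q0→∅, q1→{q7}, q3→{q1, q5, q8}, q5→∅, q7→∅, q8→∅; union {q1, q5, q7, q8}; ε-closure = {q0, q1, q3, q5, q7, q8}.
Read 'b': q0→∅, q1→{q7}, q3→{q1, q5, q8}, q5→∅, q7→∅, q8→∅; union {q1, q5, q7, q8}; ε-closure = {q0, q1, q3, q5, q7, q8}.
Read 'b': q0→∅, q1→{q7}, q3→{q1, q5, q8}, q5→∅, q7→∅, q8→∅; union {q1, q5, q7, q8}; ε-closure = {q0, q1, q3, q5, q7, q8}.
That set has 6 states.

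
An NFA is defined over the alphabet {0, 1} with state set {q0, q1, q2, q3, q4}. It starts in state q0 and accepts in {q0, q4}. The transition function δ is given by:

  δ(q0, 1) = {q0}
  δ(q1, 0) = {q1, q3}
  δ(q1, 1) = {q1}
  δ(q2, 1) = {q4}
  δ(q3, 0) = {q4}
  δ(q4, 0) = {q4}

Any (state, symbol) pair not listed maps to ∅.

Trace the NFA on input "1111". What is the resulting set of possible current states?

Start in {q0}.
Read '1': {q0} → {q0}.
Read '1': {q0} → {q0}.
Read '1': {q0} → {q0}.
Read '1': {q0} → {q0}.

{q0}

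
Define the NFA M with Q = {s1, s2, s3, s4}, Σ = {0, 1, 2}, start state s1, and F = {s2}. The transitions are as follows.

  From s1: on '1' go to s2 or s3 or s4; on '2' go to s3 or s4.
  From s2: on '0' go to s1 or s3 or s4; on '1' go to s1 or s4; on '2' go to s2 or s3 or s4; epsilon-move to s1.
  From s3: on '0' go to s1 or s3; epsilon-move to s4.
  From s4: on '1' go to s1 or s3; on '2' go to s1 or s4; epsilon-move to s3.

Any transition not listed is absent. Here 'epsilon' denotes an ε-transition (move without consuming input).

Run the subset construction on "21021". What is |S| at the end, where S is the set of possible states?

Start in {s1}.
Read '2': s1→{s3, s4}; now {s3, s4}.
Read '1': s3→∅, s4→{s1, s3}; union {s1, s3}; ε-closure = {s1, s3, s4}.
Read '0': s1→∅, s3→{s1, s3}, s4→∅; union {s1, s3}; ε-closure = {s1, s3, s4}.
Read '2': s1→{s3, s4}, s3→∅, s4→{s1, s4}; now {s1, s3, s4}.
Read '1': s1→{s2, s3, s4}, s3→∅, s4→{s1, s3}; now {s1, s2, s3, s4}.
That set has 4 states.

4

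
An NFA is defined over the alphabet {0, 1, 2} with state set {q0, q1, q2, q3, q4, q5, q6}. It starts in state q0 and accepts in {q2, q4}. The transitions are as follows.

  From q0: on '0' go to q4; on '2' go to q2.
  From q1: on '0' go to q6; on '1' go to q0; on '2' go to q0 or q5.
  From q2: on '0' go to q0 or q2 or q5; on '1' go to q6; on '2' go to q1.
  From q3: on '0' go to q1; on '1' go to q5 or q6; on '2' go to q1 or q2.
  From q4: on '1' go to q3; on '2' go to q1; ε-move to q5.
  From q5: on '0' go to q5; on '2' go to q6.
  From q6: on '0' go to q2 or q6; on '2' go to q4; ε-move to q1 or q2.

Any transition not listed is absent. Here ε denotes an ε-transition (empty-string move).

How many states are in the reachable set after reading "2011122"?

Start in {q0}.
Read '2': q0→{q2}; now {q2}.
Read '0': q2→{q0, q2, q5}; now {q0, q2, q5}.
Read '1': q0→∅, q2→{q6}, q5→∅; union {q6}; ε-closure = {q1, q2, q6}.
Read '1': q1→{q0}, q2→{q6}, q6→∅; union {q0, q6}; ε-closure = {q0, q1, q2, q6}.
Read '1': q0→∅, q1→{q0}, q2→{q6}, q6→∅; union {q0, q6}; ε-closure = {q0, q1, q2, q6}.
Read '2': q0→{q2}, q1→{q0, q5}, q2→{q1}, q6→{q4}; now {q0, q1, q2, q4, q5}.
Read '2': q0→{q2}, q1→{q0, q5}, q2→{q1}, q4→{q1}, q5→{q6}; now {q0, q1, q2, q5, q6}.
That set has 5 states.

5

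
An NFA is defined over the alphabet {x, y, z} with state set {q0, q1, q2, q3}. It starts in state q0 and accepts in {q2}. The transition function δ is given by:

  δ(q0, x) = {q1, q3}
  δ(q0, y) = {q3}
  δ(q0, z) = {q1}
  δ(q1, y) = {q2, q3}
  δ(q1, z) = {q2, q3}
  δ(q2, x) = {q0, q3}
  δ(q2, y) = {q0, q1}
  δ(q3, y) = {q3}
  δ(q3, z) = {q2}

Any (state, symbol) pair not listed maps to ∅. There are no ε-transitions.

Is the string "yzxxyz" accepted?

Yes

Start in {q0}.
Read 'y': {q0} → {q3}.
Read 'z': {q3} → {q2}.
Read 'x': {q2} → {q0, q3}.
Read 'x': {q0, q3} → {q1, q3}.
Read 'y': {q1, q3} → {q2, q3}.
Read 'z': {q2, q3} → {q2}.
The final set {q2} contains the accepting state q2.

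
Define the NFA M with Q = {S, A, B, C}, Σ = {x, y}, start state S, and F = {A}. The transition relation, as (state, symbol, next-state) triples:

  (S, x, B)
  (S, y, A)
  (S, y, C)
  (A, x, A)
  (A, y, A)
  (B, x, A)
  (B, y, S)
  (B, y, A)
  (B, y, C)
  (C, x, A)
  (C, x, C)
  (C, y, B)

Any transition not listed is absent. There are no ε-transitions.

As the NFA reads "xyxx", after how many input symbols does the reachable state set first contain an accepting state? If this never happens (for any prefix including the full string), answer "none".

Start in {S}.
Read 'x': S→{B}; now {B}.
Read 'y': B→{S, A, C}; now {S, A, C}.
None of the earlier sets intersect F, but {S, A, C} does.

2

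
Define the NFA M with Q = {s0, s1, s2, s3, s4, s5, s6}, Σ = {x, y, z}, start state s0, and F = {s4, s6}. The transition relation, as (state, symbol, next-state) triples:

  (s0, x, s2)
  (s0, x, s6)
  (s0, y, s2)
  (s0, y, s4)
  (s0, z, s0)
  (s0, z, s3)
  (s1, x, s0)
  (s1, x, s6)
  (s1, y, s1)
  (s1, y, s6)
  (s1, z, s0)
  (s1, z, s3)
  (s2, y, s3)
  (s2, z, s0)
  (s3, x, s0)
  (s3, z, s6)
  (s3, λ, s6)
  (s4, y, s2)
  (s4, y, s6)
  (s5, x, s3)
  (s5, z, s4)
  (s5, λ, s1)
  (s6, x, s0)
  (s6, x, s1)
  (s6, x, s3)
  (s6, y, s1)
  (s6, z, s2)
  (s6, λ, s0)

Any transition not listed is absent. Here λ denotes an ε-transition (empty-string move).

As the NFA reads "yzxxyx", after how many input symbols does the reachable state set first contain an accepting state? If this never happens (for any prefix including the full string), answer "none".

Start in {s0}.
Read 'y': {s0} → {s2, s4}.
None of the earlier sets intersect F, but {s2, s4} does.

1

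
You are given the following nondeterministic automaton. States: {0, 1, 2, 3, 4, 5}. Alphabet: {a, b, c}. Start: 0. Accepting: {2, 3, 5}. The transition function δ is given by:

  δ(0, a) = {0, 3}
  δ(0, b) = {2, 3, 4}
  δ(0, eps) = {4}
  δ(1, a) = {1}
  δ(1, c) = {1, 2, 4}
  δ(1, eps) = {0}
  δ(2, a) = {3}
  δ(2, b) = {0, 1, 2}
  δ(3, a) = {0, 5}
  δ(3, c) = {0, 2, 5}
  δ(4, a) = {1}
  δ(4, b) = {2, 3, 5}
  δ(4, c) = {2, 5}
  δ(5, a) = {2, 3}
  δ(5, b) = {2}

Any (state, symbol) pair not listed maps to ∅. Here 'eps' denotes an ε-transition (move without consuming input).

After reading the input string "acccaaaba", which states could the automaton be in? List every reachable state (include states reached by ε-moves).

Start: ε-closure({0}) = {0, 4}.
Read 'a': 0→{0, 3}, 4→{1}; union {0, 1, 3}; ε-closure = {0, 1, 3, 4}.
Read 'c': 0→∅, 1→{1, 2, 4}, 3→{0, 2, 5}, 4→{2, 5}; now {0, 1, 2, 4, 5}.
Read 'c': 0→∅, 1→{1, 2, 4}, 2→∅, 4→{2, 5}, 5→∅; union {1, 2, 4, 5}; ε-closure = {0, 1, 2, 4, 5}.
Read 'c': 0→∅, 1→{1, 2, 4}, 2→∅, 4→{2, 5}, 5→∅; union {1, 2, 4, 5}; ε-closure = {0, 1, 2, 4, 5}.
Read 'a': 0→{0, 3}, 1→{1}, 2→{3}, 4→{1}, 5→{2, 3}; union {0, 1, 2, 3}; ε-closure = {0, 1, 2, 3, 4}.
Read 'a': 0→{0, 3}, 1→{1}, 2→{3}, 3→{0, 5}, 4→{1}; union {0, 1, 3, 5}; ε-closure = {0, 1, 3, 4, 5}.
Read 'a': 0→{0, 3}, 1→{1}, 3→{0, 5}, 4→{1}, 5→{2, 3}; union {0, 1, 2, 3, 5}; ε-closure = {0, 1, 2, 3, 4, 5}.
Read 'b': 0→{2, 3, 4}, 1→∅, 2→{0, 1, 2}, 3→∅, 4→{2, 3, 5}, 5→{2}; now {0, 1, 2, 3, 4, 5}.
Read 'a': 0→{0, 3}, 1→{1}, 2→{3}, 3→{0, 5}, 4→{1}, 5→{2, 3}; union {0, 1, 2, 3, 5}; ε-closure = {0, 1, 2, 3, 4, 5}.

{0, 1, 2, 3, 4, 5}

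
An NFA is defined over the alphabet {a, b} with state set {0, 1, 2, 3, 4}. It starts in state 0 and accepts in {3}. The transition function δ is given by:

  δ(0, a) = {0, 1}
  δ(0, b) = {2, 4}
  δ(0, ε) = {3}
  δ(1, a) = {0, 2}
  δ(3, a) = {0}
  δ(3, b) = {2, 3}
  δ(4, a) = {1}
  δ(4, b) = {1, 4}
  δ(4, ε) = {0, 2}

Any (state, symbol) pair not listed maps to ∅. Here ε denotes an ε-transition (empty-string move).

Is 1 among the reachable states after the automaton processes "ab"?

Start: ε-closure({0}) = {0, 3}.
Read 'a': 0→{0, 1}, 3→{0}; union {0, 1}; ε-closure = {0, 1, 3}.
Read 'b': 0→{2, 4}, 1→∅, 3→{2, 3}; union {2, 3, 4}; ε-closure = {0, 2, 3, 4}.
State 1 is not in {0, 2, 3, 4}.

No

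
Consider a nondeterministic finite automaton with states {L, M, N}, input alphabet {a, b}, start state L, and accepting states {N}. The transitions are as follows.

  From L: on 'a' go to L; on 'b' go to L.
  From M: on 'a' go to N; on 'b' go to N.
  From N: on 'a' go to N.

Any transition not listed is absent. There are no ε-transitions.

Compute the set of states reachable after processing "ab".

{L}

Start in {L}.
Read 'a': L→{L}; now {L}.
Read 'b': L→{L}; now {L}.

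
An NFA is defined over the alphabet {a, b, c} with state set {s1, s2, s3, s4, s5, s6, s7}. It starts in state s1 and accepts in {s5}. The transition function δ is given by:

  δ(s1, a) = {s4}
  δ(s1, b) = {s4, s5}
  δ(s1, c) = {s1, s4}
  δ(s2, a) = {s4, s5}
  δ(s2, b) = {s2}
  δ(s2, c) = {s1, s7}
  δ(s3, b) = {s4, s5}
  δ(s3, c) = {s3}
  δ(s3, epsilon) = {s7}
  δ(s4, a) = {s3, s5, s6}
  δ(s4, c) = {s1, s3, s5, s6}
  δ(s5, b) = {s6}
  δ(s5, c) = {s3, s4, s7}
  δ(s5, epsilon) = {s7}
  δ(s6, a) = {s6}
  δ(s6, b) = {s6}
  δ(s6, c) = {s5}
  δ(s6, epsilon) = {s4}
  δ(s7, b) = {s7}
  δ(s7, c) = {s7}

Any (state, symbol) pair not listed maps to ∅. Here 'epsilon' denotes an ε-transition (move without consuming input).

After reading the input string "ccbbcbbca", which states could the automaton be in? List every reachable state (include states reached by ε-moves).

Start in {s1}.
Read 'c': s1→{s1, s4}; now {s1, s4}.
Read 'c': s1→{s1, s4}, s4→{s1, s3, s5, s6}; union {s1, s3, s4, s5, s6}; ε-closure = {s1, s3, s4, s5, s6, s7}.
Read 'b': s1→{s4, s5}, s3→{s4, s5}, s4→∅, s5→{s6}, s6→{s6}, s7→{s7}; now {s4, s5, s6, s7}.
Read 'b': s4→∅, s5→{s6}, s6→{s6}, s7→{s7}; union {s6, s7}; ε-closure = {s4, s6, s7}.
Read 'c': s4→{s1, s3, s5, s6}, s6→{s5}, s7→{s7}; union {s1, s3, s5, s6, s7}; ε-closure = {s1, s3, s4, s5, s6, s7}.
Read 'b': s1→{s4, s5}, s3→{s4, s5}, s4→∅, s5→{s6}, s6→{s6}, s7→{s7}; now {s4, s5, s6, s7}.
Read 'b': s4→∅, s5→{s6}, s6→{s6}, s7→{s7}; union {s6, s7}; ε-closure = {s4, s6, s7}.
Read 'c': s4→{s1, s3, s5, s6}, s6→{s5}, s7→{s7}; union {s1, s3, s5, s6, s7}; ε-closure = {s1, s3, s4, s5, s6, s7}.
Read 'a': s1→{s4}, s3→∅, s4→{s3, s5, s6}, s5→∅, s6→{s6}, s7→∅; union {s3, s4, s5, s6}; ε-closure = {s3, s4, s5, s6, s7}.

{s3, s4, s5, s6, s7}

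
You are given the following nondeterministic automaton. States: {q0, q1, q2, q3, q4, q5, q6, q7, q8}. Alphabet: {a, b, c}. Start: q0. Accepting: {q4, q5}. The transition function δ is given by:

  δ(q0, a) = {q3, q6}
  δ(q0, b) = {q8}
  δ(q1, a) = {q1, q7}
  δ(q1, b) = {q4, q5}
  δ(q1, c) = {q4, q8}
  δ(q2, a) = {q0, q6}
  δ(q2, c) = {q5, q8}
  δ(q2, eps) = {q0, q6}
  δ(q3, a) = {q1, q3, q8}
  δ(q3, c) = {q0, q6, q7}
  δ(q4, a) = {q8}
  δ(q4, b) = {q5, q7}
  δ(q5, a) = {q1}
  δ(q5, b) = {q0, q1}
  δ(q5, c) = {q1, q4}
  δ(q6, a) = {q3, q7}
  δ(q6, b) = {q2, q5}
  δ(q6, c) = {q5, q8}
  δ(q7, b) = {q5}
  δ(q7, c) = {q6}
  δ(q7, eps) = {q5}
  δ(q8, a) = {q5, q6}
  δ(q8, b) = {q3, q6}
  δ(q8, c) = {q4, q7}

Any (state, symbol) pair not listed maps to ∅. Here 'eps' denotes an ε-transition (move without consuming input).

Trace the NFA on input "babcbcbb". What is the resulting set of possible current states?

{q0, q1, q2, q3, q4, q5, q6, q7, q8}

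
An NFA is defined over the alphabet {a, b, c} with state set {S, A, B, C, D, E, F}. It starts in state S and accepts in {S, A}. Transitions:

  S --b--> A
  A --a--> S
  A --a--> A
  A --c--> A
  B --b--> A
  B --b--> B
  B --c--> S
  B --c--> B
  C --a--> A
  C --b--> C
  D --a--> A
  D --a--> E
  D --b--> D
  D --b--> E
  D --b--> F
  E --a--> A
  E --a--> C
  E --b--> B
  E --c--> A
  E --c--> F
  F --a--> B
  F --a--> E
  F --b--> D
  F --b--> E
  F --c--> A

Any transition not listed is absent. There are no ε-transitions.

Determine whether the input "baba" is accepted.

Yes

Start in {S}.
Read 'b': S→{A}; now {A}.
Read 'a': A→{S, A}; now {S, A}.
Read 'b': S→{A}, A→∅; now {A}.
Read 'a': A→{S, A}; now {S, A}.
The final set {S, A} contains the accepting states S, A.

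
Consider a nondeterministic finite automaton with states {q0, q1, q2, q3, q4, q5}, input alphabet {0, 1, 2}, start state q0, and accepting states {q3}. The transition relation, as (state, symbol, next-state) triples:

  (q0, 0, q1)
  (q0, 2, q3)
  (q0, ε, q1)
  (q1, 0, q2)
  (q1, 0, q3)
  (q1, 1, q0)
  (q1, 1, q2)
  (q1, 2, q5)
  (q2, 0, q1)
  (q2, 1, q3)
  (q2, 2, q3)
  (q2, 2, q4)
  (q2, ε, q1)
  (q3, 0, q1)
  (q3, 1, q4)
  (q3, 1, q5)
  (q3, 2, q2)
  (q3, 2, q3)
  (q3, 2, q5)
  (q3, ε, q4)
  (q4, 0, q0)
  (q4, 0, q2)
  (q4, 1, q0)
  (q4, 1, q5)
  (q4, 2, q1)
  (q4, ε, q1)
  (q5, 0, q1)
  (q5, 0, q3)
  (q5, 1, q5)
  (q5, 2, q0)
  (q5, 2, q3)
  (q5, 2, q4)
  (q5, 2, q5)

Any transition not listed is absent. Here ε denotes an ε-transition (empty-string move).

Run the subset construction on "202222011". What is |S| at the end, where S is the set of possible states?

6

Start: ε-closure({q0}) = {q0, q1}.
Read '2': {q0, q1} → {q1, q3, q4, q5}.
Read '0': {q1, q3, q4, q5} → {q0, q1, q2, q3, q4}.
Read '2': {q0, q1, q2, q3, q4} → {q1, q2, q3, q4, q5}.
Read '2': {q1, q2, q3, q4, q5} → {q0, q1, q2, q3, q4, q5}.
Read '2': {q0, q1, q2, q3, q4, q5} → {q0, q1, q2, q3, q4, q5}.
Read '2': {q0, q1, q2, q3, q4, q5} → {q0, q1, q2, q3, q4, q5}.
Read '0': {q0, q1, q2, q3, q4, q5} → {q0, q1, q2, q3, q4}.
Read '1': {q0, q1, q2, q3, q4} → {q0, q1, q2, q3, q4, q5}.
Read '1': {q0, q1, q2, q3, q4, q5} → {q0, q1, q2, q3, q4, q5}.
That set has 6 states.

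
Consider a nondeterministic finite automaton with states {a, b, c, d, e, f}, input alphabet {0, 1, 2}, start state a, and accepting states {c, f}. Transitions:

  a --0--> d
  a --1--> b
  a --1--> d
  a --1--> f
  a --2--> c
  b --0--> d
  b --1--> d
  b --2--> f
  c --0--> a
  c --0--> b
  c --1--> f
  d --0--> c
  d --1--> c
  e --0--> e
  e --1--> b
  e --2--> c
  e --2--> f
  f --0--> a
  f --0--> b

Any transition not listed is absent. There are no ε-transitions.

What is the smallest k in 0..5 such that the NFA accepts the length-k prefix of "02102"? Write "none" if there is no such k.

none

Start in {a}.
Read '0': a→{d}; now {d}.
Read '2': d→∅; now ∅.
The set is empty and remains empty for the remaining 3 symbols.
No reachable set along the way intersects F.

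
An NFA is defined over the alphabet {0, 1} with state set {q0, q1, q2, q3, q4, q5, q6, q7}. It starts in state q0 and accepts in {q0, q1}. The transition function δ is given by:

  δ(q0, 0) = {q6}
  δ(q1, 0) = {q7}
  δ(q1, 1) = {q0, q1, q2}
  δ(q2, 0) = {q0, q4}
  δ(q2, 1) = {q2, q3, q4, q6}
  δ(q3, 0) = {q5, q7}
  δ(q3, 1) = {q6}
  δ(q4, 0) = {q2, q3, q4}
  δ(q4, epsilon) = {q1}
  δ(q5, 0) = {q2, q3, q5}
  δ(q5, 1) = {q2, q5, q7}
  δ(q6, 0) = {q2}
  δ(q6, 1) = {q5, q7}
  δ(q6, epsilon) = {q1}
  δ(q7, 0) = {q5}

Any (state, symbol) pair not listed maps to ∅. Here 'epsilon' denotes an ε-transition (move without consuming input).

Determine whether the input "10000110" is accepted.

No

Start in {q0}.
Read '1': q0→∅; now ∅.
The set is empty and remains empty for the remaining 7 symbols.
The final set ∅ contains no accepting state.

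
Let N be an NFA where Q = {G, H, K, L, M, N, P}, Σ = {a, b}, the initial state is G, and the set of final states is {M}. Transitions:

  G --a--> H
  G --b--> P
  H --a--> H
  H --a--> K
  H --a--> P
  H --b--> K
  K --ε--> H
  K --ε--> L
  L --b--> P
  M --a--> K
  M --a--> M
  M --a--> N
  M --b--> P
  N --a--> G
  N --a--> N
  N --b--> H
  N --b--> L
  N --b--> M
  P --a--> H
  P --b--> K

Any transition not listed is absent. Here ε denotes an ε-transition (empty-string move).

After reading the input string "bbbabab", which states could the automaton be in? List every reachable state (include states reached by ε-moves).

{H, K, L, P}

Start in {G}.
Read 'b': {G} → {P}.
Read 'b': {P} → {H, K, L}.
Read 'b': {H, K, L} → {H, K, L, P}.
Read 'a': {H, K, L, P} → {H, K, L, P}.
Read 'b': {H, K, L, P} → {H, K, L, P}.
Read 'a': {H, K, L, P} → {H, K, L, P}.
Read 'b': {H, K, L, P} → {H, K, L, P}.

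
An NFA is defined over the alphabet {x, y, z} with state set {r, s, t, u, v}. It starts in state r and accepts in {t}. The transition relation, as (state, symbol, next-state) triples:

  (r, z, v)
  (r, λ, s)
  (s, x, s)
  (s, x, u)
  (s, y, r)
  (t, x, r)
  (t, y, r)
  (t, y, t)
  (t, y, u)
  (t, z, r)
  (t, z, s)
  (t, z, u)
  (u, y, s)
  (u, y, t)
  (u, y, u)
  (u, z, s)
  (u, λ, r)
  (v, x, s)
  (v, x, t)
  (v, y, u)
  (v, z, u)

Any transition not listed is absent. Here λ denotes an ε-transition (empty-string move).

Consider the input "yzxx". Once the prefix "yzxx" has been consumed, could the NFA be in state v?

Start: ε-closure({r}) = {r, s}.
Read 'y': {r, s} → {r, s}.
Read 'z': {r, s} → {v}.
Read 'x': {v} → {s, t}.
Read 'x': {s, t} → {r, s, u}.
State v is not in {r, s, u}.

No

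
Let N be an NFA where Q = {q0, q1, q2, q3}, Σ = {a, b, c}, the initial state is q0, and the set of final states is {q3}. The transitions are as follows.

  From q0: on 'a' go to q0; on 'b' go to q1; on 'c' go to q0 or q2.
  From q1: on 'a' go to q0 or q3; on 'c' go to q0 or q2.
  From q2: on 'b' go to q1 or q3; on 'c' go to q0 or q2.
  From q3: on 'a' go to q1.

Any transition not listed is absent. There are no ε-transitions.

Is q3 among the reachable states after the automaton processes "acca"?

Start in {q0}.
Read 'a': {q0} → {q0}.
Read 'c': {q0} → {q0, q2}.
Read 'c': {q0, q2} → {q0, q2}.
Read 'a': {q0, q2} → {q0}.
State q3 is not in {q0}.

No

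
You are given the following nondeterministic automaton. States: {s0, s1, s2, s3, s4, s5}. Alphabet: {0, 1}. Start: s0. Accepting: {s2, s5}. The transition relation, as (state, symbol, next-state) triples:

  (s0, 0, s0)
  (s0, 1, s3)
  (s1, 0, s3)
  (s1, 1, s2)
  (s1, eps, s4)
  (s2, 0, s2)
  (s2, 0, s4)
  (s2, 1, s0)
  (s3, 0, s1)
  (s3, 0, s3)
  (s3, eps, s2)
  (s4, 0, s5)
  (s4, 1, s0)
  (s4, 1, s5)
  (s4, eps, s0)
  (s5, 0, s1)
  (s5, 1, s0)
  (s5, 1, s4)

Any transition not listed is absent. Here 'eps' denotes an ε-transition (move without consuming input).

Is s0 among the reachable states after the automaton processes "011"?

Start in {s0}.
Read '0': {s0} → {s0}.
Read '1': {s0} → {s2, s3}.
Read '1': {s2, s3} → {s0}.
State s0 is in {s0}.

Yes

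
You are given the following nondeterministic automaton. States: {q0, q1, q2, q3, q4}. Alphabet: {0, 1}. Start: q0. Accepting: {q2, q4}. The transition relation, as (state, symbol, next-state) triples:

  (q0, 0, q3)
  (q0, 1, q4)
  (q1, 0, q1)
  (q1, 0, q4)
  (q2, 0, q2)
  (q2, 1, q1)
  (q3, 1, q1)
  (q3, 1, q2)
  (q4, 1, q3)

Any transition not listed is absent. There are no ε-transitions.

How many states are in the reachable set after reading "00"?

0

Start in {q0}.
Read '0': {q0} → {q3}.
Read '0': {q3} → ∅.
That set has 0 states.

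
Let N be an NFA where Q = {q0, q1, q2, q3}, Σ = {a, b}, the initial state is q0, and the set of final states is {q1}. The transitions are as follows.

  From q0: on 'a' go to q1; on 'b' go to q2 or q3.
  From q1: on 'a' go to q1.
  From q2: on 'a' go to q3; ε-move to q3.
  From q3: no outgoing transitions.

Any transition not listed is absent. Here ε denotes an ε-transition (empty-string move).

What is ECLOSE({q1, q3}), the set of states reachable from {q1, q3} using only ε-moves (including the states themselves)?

Begin with {q1, q3}.
No ε-moves leave this set, so the closure equals the set itself.

{q1, q3}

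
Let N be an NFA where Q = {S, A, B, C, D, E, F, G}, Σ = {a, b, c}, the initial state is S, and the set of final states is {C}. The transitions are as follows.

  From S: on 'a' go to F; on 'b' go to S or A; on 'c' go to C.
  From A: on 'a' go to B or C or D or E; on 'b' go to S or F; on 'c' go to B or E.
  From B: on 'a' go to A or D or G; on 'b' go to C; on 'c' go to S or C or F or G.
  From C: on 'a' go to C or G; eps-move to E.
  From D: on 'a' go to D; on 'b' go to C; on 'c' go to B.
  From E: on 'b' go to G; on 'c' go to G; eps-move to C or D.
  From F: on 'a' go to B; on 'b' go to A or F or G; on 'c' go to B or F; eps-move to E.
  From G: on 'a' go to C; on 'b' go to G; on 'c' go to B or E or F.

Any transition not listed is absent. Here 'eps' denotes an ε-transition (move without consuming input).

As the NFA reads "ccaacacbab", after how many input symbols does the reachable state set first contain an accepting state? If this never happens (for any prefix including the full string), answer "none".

1

Start in {S}.
Read 'c': S→{C}; union {C}; ε-closure = {C, D, E}.
None of the earlier sets intersect F, but {C, D, E} does.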